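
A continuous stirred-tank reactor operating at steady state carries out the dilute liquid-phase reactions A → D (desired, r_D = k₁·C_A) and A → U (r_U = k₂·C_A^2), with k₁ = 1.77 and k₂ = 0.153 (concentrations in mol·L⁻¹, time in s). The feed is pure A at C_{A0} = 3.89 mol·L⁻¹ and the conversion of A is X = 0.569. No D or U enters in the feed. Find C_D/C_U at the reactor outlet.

6.90

Exit C_A = C_{A0}(1−X) = 3.89×0.431 = 1.677 mol·L⁻¹.
Rates in a CSTR are evaluated at the outlet concentration: r_D = 1.77×1.677 = 2.968, r_U = 0.153×1.677^2 = 0.4301.
Overall selectivity = C_D/C_U = r_Dτ/(r_Uτ) = r_D/r_U = 6.90.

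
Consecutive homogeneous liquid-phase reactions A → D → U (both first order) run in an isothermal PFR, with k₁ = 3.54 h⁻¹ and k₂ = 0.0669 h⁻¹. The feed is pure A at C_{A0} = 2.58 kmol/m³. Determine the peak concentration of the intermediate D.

For a first-order series the maximum intermediate yield is C_{D,max}/C_{A0} = (k₁/k₂)^[k₂/(k₂−k₁)].
= (3.54/0.0669)^(0.0669/(0.0669−3.54)) = (52.91)^(-0.01926) = 0.9264.
C_{D,max} = 0.9264×2.58 = 2.39 kmol/m³.

2.39 kmol/m³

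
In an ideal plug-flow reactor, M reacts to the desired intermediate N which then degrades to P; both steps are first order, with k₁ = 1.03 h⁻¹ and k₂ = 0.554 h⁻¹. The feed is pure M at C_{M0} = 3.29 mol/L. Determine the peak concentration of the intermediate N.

1.60 mol/L

Evaluating C_N at τ_opt = ln(k₂/k₁)/(k₂−k₁) gives C_{N,max}/C_{M0} = (k₁/k₂)^[k₂/(k₂−k₁)].
= (1.03/0.554)^(0.554/(0.554−1.03)) = (1.859)^(-1.164) = 0.4859.
C_{N,max} = 0.4859×3.29 = 1.60 mol/L.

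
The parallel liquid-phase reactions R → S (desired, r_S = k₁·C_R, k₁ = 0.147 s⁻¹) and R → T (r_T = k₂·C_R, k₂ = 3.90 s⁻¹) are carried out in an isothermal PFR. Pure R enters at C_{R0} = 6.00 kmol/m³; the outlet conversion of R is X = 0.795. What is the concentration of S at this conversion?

C_R = C_{R0}(1−X) = 1.230 kmol/m³.
Both paths are first order in R, so the instantaneous fraction to S is constant: dC_S/d(−C_R) = k₁/(k₁+k₂) = 0.03632.
C_S = 0.03632·(C_{R0}−C_R) = 0.03632×4.770 = 0.173 kmol/m³.

0.173 kmol/m³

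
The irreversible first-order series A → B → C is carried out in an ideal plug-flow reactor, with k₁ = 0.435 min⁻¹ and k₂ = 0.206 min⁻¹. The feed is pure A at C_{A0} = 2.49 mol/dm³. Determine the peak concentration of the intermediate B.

For a first-order series the maximum intermediate yield is C_{B,max}/C_{A0} = (k₁/k₂)^[k₂/(k₂−k₁)].
= (0.435/0.206)^(0.206/(0.206−0.435)) = (2.112)^(-0.8996) = 0.5105.
C_{B,max} = 0.5105×2.49 = 1.27 mol/dm³.

1.27 mol/dm³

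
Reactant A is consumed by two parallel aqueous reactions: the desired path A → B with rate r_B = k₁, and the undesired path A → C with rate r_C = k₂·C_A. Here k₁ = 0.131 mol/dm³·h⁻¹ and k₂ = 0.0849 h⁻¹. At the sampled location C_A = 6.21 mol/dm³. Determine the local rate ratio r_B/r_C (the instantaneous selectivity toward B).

0.248

S_{B/C} = r_B/r_C = (k₁)/(k₂·C_A) = (k₁/k₂)·C_A⁻¹.
= (0.131) / (0.0849×6.210) = 0.1310/0.5272 = 0.248.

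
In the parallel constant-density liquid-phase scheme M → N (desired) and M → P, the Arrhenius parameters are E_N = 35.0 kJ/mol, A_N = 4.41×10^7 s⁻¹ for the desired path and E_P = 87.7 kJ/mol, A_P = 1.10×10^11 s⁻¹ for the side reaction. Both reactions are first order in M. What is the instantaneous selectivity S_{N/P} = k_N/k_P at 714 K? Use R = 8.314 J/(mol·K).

Since both paths have the same order in M, the concentration cancels and S_{N/P} = k_N/k_P = (A_N/A_P)·exp[(E_P−E_N)/(RT)].
(E_P−E_N)/(RT) = (87.7−35.0)×10³/(8.314×714) = 52700/5936 = 8.878.
k_N/k_P = (4.41×10^7/1.10×10^11)·exp(8.878) = 4.009×10^-4 × 7171 = 2.87.
Since E_N < E_P, lowering the temperature improves selectivity toward N.

2.87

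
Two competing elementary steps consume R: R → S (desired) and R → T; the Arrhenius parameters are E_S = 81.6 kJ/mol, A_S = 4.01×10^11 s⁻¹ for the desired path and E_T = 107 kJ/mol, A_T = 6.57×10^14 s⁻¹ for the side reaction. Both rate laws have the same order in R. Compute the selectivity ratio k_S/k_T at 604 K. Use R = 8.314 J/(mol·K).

0.0960

k_S/k_T = (A_S/A_T)·exp[−(E_S−E_T)/(RT)] = (A_S/A_T)·exp[(E_T−E_S)/(RT)].
(E_T−E_S)/(RT) = (107−81.6)×10³/(8.314×604) = 25400/5022 = 5.058.
k_S/k_T = (4.01×10^11/6.57×10^14)·exp(5.058) = 6.104×10^-4 × 157.3 = 0.0960.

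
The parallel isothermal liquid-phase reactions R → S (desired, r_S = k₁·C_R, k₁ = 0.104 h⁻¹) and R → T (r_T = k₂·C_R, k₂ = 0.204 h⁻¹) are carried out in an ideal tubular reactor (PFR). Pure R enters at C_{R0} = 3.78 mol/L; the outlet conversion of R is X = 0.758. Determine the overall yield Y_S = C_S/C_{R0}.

0.256

C_R = C_{R0}(1−X) = 0.9148 mol/L.
Both paths are first order in R, so the instantaneous fraction to S is constant: dC_S/d(−C_R) = k₁/(k₁+k₂) = 0.3377.
C_S = 0.3377·(C_{R0}−C_R) = 0.3377×2.865 = 0.967 mol/L.
Y_S = C_S/C_{R0} = 0.9675/3.78 = 0.256.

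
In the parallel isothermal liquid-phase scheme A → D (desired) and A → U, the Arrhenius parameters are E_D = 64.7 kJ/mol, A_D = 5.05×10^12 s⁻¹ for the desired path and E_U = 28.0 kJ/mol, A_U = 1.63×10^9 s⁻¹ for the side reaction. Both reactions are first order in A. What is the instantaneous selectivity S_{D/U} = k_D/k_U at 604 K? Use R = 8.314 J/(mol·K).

With equal orders, S_{D/U} = k_D/k_U = (A_D/A_U)·exp[(E_U−E_D)/(RT)].
(E_U−E_D)/(RT) = (28.0−64.7)×10³/(8.314×604) = -36700/5022 = -7.308.
k_D/k_U = (5.05×10^12/1.63×10^9)·exp(-7.308) = 3098 × 6.699×10^-4 = 2.08.
Since E_D > E_U, raising the temperature improves selectivity toward D.

2.08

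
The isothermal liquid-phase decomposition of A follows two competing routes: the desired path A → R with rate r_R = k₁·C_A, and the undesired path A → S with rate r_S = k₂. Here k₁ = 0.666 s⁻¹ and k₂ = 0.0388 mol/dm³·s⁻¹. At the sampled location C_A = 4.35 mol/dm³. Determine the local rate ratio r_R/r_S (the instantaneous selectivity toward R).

S_{R/S} = r_R/r_S = (k₁·C_A)/(k₂) = (k₁/k₂)·C_A.
= (0.666×4.350) / (0.0388) = 2.897/0.03880 = 74.7.
Since the desired path is higher order in A, keeping C_A high (PFR or concentrated feed) favours R.

74.7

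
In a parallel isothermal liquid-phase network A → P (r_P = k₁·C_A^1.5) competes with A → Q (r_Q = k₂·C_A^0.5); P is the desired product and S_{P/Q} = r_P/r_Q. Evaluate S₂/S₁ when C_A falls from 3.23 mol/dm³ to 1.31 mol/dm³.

0.406

S_{P/Q} = (k₁/k₂)·C_A, so S₂/S₁ = (C_{A,2}/C_{A,1}).
= 1.31/3.23 = 0.406.
Selectivity toward P falls as C_A falls — high-concentration operation is favoured.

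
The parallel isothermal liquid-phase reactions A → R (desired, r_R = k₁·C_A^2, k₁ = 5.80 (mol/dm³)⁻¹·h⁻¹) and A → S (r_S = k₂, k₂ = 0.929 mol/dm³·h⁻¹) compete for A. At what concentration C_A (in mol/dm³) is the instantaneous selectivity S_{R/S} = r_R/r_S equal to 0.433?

0.263 mol/dm³

S_{R/S} = (k₁/k₂)·C_A^2 ⇒ C_A = (S·k₂/k₁)^(0.5).
= (0.433×0.929/5.80)^(0.5) = (0.06935)^(0.5) = 0.263 mol/dm³.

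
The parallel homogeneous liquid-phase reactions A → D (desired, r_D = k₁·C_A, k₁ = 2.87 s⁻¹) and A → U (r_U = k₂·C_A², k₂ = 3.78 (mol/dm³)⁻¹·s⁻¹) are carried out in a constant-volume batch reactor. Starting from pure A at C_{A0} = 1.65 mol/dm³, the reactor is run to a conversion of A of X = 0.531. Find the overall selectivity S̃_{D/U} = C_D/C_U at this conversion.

C_A = C_{A0}(1−X) = 0.7738 mol/dm³.
Along a PFR/batch, dC_D/dC_A = −r_D/(r_D+r_U) = −k₁/(k₁+k₂·C_A).
Integrating from C_{A0} to C_A: C_D = (2.87/3.78)·ln[(2.87+3.78·1.65)/(2.87+3.78·0.774)] = 0.7593·ln(9.107/5.795) = 0.3432 mol/dm³.
C_U = (C_{A0}−C_A)−C_D = 0.5329 mol/dm³; S̃_{D/U} = 0.3432/0.5329 = 0.644.

0.644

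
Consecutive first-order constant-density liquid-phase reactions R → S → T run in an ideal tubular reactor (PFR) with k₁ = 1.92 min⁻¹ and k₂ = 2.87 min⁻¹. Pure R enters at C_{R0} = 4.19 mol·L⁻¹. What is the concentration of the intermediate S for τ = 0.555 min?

For first-order series with pure R initially, C_S(τ) = k₁C_{R0}/(k₂−k₁)·(e^(−k₁τ) − e^(−k₂τ)).
e^(−k₁τ) = e^(−1.92×0.555) = e^(−1.066) = 0.3445; e^(−k₂τ) = e^(−1.593) = 0.2033.
C_S = 1.92×4.19/(2.87−1.92) × (0.3445−0.2033) = 8.468×0.1412 = 1.196 mol·L⁻¹.

1.20 mol·L⁻¹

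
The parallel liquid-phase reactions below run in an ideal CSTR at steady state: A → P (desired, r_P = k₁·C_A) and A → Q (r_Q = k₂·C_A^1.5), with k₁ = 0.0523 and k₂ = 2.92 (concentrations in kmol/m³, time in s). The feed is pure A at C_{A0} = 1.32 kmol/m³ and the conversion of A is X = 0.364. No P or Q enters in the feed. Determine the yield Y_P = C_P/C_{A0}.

0.00698

Exit C_A = C_{A0}(1−X) = 1.32×0.636 = 0.8395 kmol/m³.
Rates in a CSTR are evaluated at the outlet concentration: r_P = 0.0523×0.8395 = 0.04391, r_Q = 2.92×0.8395^1.5 = 2.246.
Fraction of consumed A going to P: r_P/(r_P+r_Q) = 0.01917.
C_P = 0.01917·C_{A0}·X = 0.01917×1.32×0.364 = 0.00921 kmol/m³; Y_P = C_P/C_{A0} = 0.00698.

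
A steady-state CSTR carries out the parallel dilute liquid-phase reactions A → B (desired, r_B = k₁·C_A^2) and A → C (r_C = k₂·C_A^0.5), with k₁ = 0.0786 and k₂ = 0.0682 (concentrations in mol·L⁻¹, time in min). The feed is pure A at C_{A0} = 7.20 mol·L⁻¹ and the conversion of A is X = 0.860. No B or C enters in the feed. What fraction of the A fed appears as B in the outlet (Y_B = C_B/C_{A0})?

Exit C_A = C_{A0}(1−X) = 7.20×0.140 = 1.008 mol·L⁻¹.
Rates in a CSTR are evaluated at the outlet concentration: r_B = 0.0786×1.008^2 = 0.07986, r_C = 0.0682×1.008^0.5 = 0.06847.
Fraction of consumed A going to B: r_B/(r_B+r_C) = 0.5384.
C_B = 0.5384·C_{A0}·X = 0.5384×7.20×0.860 = 3.33 mol·L⁻¹; Y_B = C_B/C_{A0} = 0.463.

0.463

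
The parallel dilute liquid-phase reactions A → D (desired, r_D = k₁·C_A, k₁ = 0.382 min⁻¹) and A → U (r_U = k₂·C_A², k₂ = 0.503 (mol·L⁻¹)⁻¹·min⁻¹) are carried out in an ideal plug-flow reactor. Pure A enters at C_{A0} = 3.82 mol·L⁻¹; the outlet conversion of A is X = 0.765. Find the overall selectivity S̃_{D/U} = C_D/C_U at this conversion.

0.359

C_A = C_{A0}(1−X) = 0.8977 mol·L⁻¹.
Along a PFR/batch, dC_D/dC_A = −r_D/(r_D+r_U) = −k₁/(k₁+k₂·C_A).
Integrating from C_{A0} to C_A: C_D = (0.382/0.503)·ln[(0.382+0.503·3.82)/(0.382+0.503·0.898)] = 0.7594·ln(2.303/0.8335) = 0.7720 mol·L⁻¹.
C_U = (C_{A0}−C_A)−C_D = 2.150 mol·L⁻¹; S̃_{D/U} = 0.7720/2.150 = 0.359.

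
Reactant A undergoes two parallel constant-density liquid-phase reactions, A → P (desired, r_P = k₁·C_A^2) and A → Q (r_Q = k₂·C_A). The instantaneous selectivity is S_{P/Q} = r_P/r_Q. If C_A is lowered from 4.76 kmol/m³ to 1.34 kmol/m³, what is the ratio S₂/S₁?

0.282

S_{P/Q} = (k₁/k₂)·C_A, so S₂/S₁ = (C_{A,2}/C_{A,1}).
= 1.34/4.76 = 0.282.
Selectivity toward P falls as C_A falls — high-concentration operation is favoured.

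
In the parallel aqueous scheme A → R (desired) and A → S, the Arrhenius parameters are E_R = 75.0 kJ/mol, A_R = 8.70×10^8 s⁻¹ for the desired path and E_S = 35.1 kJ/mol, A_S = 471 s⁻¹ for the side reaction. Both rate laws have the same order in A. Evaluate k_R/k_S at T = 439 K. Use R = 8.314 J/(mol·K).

Since both paths have the same order in A, the concentration cancels and S_{R/S} = k_R/k_S = (A_R/A_S)·exp[(E_S−E_R)/(RT)].
(E_S−E_R)/(RT) = (35.1−75.0)×10³/(8.314×439) = -39900/3650 = -10.93.
k_R/k_S = (8.70×10^8/471)·exp(-10.93) = 1.847×10^6 × 1.788×10^-5 = 33.0.
Since E_R > E_S, raising the temperature improves selectivity toward R.

33.0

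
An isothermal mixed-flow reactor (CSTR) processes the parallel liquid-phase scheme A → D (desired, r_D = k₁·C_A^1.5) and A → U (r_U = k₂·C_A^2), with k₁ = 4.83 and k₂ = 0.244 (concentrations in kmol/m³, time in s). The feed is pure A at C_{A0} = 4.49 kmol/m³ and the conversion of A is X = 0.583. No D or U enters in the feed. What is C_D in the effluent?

Exit C_A = C_{A0}(1−X) = 4.49×0.417 = 1.872 kmol/m³.
In a CSTR the entire volume is at exit conditions, so r_D = 4.83×1.872^1.5 = 12.37 and r_U = 0.244×1.872^2 = 0.8554.
Fraction of consumed A going to D: r_D/(r_D+r_U) = 0.9353.
C_D = 0.9353·C_{A0}·X = 0.9353×4.49×0.583 = 2.45 kmol/m³.

2.45 kmol/m³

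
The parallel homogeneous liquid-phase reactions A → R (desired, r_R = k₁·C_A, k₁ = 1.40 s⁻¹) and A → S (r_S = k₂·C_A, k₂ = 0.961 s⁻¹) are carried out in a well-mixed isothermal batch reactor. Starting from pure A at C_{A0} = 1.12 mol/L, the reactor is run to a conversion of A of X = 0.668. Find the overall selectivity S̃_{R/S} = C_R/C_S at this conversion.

1.46

C_A = C_{A0}(1−X) = 0.3718 mol/L.
Both paths are first order in A, so the instantaneous fraction to R is constant: dC_R/d(−C_A) = k₁/(k₁+k₂) = 0.5930.
C_R = 0.5930·(C_{A0}−C_A) = 0.5930×0.7482 = 0.444 mol/L.
C_S = (C_{A0}−C_A)−C_R = 0.3045 mol/L; S̃_{R/S} = 0.4436/0.3045 = 1.46.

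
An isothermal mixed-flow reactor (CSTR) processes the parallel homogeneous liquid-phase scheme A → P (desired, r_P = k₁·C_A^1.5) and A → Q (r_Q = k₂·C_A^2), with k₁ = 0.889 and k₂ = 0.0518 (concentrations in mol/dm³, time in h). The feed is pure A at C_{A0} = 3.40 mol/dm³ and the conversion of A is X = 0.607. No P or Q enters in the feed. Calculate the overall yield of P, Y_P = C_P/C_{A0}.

0.569

Exit C_A = C_{A0}(1−X) = 3.40×0.393 = 1.336 mol/dm³.
A CSTR operates uniformly at the exit composition, giving r_P = 1.373 and r_Q = 0.09249 (each k·C_A^n at C_A = 1.336).
Fraction of consumed A going to P: r_P/(r_P+r_Q) = 0.9369.
C_P = 0.9369·C_{A0}·X = 0.9369×3.40×0.607 = 1.93 mol/dm³; Y_P = C_P/C_{A0} = 0.569.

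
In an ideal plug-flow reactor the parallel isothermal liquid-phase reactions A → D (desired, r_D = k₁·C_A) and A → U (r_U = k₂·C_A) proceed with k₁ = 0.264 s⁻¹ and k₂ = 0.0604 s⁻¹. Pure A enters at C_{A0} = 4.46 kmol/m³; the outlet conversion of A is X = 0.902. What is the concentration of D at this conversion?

3.27 kmol/m³

C_A = C_{A0}(1−X) = 0.4371 kmol/m³.
Both paths are first order in A, so the instantaneous fraction to D is constant: dC_D/d(−C_A) = k₁/(k₁+k₂) = 0.8138.
C_D = 0.8138·(C_{A0}−C_A) = 0.8138×4.023 = 3.27 kmol/m³.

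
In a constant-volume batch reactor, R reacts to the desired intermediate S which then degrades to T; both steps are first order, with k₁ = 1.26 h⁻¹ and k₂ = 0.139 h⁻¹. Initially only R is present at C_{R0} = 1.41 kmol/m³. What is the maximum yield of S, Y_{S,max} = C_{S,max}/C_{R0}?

0.761

At the optimum, C_{S,max}/C_{R0} = (k₁/k₂)^[k₂/(k₂−k₁)].
= (1.26/0.139)^(0.139/(0.139−1.26)) = (9.065)^(-0.1240) = 0.7608.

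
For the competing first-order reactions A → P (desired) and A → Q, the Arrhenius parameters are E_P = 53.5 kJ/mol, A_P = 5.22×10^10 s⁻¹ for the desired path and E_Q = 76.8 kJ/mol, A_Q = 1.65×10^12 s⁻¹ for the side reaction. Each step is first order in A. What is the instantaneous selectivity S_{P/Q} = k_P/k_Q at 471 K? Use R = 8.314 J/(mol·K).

12.1

Since both paths have the same order in A, the concentration cancels and S_{P/Q} = k_P/k_Q = (A_P/A_Q)·exp[(E_Q−E_P)/(RT)].
(E_Q−E_P)/(RT) = (76.8−53.5)×10³/(8.314×471) = 23300/3916 = 5.950.
k_P/k_Q = (5.22×10^10/1.65×10^12)·exp(5.950) = 0.03164 × 383.8 = 12.1.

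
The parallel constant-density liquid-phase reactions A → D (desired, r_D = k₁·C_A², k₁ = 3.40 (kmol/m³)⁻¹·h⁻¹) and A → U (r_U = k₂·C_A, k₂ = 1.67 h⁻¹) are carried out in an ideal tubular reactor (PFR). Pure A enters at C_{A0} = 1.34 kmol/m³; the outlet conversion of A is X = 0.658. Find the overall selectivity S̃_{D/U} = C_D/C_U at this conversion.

C_A = C_{A0}(1−X) = 0.4583 kmol/m³.
Along a PFR/batch, dC_U/dC_A = −r_U/(r_D+r_U) = −k₂/(k₂+k₁·C_A).
Integrating from C_{A0} to C_A: C_U = (1.67/3.40)·ln[(1.67+3.40·1.34)/(1.67+3.40·0.458)] = 0.4912·ln(6.226/3.228) = 0.3226 kmol/m³.
Then C_D = (C_{A0}−C_A) − C_U = 0.8817 − 0.3226 = 0.5591 kmol/m³.
S̃_{D/U} = C_D/C_U = 0.5591/0.3226 = 1.73.

1.73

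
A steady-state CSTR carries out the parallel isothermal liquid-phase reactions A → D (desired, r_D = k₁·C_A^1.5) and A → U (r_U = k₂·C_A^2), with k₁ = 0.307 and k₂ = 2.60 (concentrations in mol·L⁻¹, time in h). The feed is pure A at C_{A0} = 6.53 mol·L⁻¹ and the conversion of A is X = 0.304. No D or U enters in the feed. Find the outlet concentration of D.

0.104 mol·L⁻¹

Exit C_A = C_{A0}(1−X) = 6.53×0.696 = 4.545 mol·L⁻¹.
A CSTR operates uniformly at the exit composition, giving r_D = 2.975 and r_U = 53.71 (each k·C_A^n at C_A = 4.545).
Fraction of consumed A going to D: r_D/(r_D+r_U) = 0.05248.
C_D = 0.05248·C_{A0}·X = 0.05248×6.53×0.304 = 0.104 mol·L⁻¹.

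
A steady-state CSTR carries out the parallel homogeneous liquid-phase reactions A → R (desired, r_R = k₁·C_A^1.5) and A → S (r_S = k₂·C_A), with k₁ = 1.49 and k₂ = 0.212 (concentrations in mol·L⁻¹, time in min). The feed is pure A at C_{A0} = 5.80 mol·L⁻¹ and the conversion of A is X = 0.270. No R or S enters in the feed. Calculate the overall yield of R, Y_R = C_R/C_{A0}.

0.253

Exit C_A = C_{A0}(1−X) = 5.80×0.730 = 4.234 mol·L⁻¹.
In a CSTR the entire volume is at exit conditions, so r_R = 1.49×4.234^1.5 = 12.98 and r_S = 0.212×4.234 = 0.8976.
Fraction of consumed A going to R: r_R/(r_R+r_S) = 0.9353.
C_R = 0.9353·C_{A0}·X = 0.9353×5.80×0.270 = 1.46 mol·L⁻¹; Y_R = C_R/C_{A0} = 0.253.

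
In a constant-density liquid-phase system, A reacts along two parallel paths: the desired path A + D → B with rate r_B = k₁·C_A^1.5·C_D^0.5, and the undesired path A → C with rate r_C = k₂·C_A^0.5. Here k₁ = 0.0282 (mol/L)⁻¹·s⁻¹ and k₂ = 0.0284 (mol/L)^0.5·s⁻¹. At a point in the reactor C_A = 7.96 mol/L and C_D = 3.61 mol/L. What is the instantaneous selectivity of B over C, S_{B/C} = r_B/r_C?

15.0

S_{B/C} = r_B/r_C = (k₁·C_A^1.5·C_D^0.5)/(k₂·C_A^0.5) = (k₁/k₂)·C_A·C_D^0.5.
= (0.0282×7.960^1.5×3.610^0.5) / (0.0284×7.960^0.5) = 1.203/0.08013 = 15.0.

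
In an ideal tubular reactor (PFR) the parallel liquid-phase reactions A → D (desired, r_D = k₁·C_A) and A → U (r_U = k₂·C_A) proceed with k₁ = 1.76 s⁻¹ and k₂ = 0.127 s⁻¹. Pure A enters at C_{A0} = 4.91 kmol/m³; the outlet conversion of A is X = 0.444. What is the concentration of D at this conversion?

C_A = C_{A0}(1−X) = 2.730 kmol/m³.
Both paths are first order in A, so the instantaneous fraction to D is constant: dC_D/d(−C_A) = k₁/(k₁+k₂) = 0.9327.
C_D = 0.9327·(C_{A0}−C_A) = 0.9327×2.180 = 2.03 kmol/m³.

2.03 kmol/m³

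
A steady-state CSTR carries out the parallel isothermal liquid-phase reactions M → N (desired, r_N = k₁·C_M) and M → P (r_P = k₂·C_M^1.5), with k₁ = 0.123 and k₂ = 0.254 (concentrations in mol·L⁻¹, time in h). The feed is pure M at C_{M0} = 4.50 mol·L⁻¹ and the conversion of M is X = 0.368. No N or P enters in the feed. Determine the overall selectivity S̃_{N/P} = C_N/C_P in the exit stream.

Exit C_M = C_{M0}(1−X) = 4.50×0.632 = 2.844 mol·L⁻¹.
Rates in a CSTR are evaluated at the outlet concentration: r_N = 0.123×2.844 = 0.3498, r_P = 0.254×2.844^1.5 = 1.218.
Overall selectivity = C_N/C_P = r_Nτ/(r_Pτ) = r_N/r_P = 0.287.

0.287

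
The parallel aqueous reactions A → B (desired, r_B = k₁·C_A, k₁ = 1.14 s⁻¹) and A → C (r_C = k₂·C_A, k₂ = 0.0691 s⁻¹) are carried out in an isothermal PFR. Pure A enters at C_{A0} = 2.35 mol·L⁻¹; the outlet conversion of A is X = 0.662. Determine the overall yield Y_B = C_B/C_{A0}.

0.624

C_A = C_{A0}(1−X) = 0.7943 mol·L⁻¹.
Both paths are first order in A, so the instantaneous fraction to B is constant: dC_B/d(−C_A) = k₁/(k₁+k₂) = 0.9429.
C_B = 0.9429·(C_{A0}−C_A) = 0.9429×1.556 = 1.47 mol·L⁻¹.
Y_B = C_B/C_{A0} = 1.467/2.35 = 0.624.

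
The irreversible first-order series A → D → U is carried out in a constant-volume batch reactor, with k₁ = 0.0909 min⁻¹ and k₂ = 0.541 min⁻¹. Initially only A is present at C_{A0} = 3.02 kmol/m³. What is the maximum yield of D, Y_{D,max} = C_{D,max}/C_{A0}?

0.117

Evaluating C_D at t_opt = ln(k₂/k₁)/(k₂−k₁) gives C_{D,max}/C_{A0} = (k₁/k₂)^[k₂/(k₂−k₁)].
= (0.0909/0.541)^(0.541/(0.541−0.0909)) = (0.1680)^(1.202) = 0.1172.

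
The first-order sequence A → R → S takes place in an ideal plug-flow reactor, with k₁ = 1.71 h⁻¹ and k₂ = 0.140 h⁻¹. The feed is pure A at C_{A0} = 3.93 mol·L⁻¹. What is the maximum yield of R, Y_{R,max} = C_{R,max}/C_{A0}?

0.800

Evaluating C_R at τ_opt = ln(k₂/k₁)/(k₂−k₁) gives C_{R,max}/C_{A0} = (k₁/k₂)^[k₂/(k₂−k₁)].
= (1.71/0.140)^(0.140/(0.140−1.71)) = (12.21)^(-0.08917) = 0.8000.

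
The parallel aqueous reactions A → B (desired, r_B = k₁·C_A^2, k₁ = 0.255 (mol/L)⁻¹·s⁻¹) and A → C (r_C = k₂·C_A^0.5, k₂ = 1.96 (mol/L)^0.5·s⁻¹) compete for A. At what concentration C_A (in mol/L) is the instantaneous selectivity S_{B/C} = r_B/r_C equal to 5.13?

S_{B/C} = (k₁/k₂)·C_A^1.5 ⇒ C_A = (S·k₂/k₁)^(1/1.5).
= (5.13×1.96/0.255)^(0.6667) = (39.43)^(0.6667) = 11.6 mol/L.

11.6 mol/L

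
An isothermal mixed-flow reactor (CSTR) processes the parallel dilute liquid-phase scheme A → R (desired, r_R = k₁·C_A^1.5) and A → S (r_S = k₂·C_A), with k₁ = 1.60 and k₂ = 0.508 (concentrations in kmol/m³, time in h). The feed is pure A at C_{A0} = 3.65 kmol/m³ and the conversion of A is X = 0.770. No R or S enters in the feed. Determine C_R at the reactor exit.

Exit C_A = C_{A0}(1−X) = 3.65×0.230 = 0.8395 kmol/m³.
In a CSTR the entire volume is at exit conditions, so r_R = 1.60×0.8395^1.5 = 1.231 and r_S = 0.508×0.8395 = 0.4265.
Fraction of consumed A going to R: r_R/(r_R+r_S) = 0.7427.
C_R = 0.7427·C_{A0}·X = 0.7427×3.65×0.770 = 2.09 kmol/m³.

2.09 kmol/m³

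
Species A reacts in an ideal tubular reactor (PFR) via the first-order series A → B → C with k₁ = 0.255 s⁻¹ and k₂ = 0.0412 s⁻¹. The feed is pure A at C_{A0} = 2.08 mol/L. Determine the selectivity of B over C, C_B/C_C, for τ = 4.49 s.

Solving the coupled first-order balances gives C_B(τ) = [k₁/(k₂−k₁)]·C_{A0}·(e^(−k₁τ) − e^(−k₂τ)).
e^(−k₁τ) = e^(−0.255×4.49) = e^(−1.145) = 0.3182; e^(−k₂τ) = e^(−0.1850) = 0.8311.
C_B = 0.255×2.08/(0.0412−0.255) × (0.3182−0.8311) = (-2.481)×(-0.5129) = 1.272 mol/L.
C_A = C_{A0}e^(−k₁τ) = 0.6619 mol/L, so C_C = C_{A0}−C_A−C_B = 0.1457 mol/L; C_B/C_C = 8.73.

8.73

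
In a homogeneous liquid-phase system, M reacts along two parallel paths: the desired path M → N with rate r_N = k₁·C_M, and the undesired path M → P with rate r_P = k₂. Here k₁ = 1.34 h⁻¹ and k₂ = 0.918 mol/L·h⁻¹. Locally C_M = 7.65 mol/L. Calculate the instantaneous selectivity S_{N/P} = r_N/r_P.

S_{N/P} = r_N/r_P = (k₁·C_M)/(k₂) = (k₁/k₂)·C_M.
= (1.34×7.650) / (0.918) = 10.25/0.9180 = 11.2.

11.2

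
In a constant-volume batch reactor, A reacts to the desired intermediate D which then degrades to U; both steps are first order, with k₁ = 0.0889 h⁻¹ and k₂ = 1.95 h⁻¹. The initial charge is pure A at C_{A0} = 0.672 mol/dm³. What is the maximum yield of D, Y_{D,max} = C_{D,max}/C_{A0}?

0.0393

At the optimum, C_{D,max}/C_{A0} = (k₁/k₂)^[k₂/(k₂−k₁)].
= (0.0889/1.95)^(1.95/(1.95−0.0889)) = (0.04559)^(1.048) = 0.03934.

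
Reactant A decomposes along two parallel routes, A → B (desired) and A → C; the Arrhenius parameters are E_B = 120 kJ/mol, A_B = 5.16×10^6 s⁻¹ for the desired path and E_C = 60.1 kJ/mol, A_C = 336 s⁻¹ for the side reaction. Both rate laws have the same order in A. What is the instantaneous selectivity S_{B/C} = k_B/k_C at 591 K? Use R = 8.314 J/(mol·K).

0.0780

k_B/k_C = (A_B/A_C)·exp[−(E_B−E_C)/(RT)] = (A_B/A_C)·exp[(E_C−E_B)/(RT)].
(E_C−E_B)/(RT) = (60.1−120)×10³/(8.314×591) = -59900/4914 = -12.19.
k_B/k_C = (5.16×10^6/336)·exp(-12.19) = 15357 × 5.077×10^-6 = 0.0780.
Since E_B > E_C, raising the temperature improves selectivity toward B.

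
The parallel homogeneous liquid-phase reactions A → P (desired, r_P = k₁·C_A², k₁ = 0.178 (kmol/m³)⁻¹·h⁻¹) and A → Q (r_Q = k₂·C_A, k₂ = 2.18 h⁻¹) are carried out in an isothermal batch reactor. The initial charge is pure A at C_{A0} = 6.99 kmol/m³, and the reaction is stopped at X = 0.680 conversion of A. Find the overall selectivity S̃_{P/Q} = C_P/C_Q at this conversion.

0.368

C_A = C_{A0}(1−X) = 2.237 kmol/m³.
Along a PFR/batch, dC_Q/dC_A = −r_Q/(r_P+r_Q) = −k₂/(k₂+k₁·C_A).
Integrating from C_{A0} to C_A: C_Q = (2.18/0.178)·ln[(2.18+0.178·6.99)/(2.18+0.178·2.24)] = 12.25·ln(3.424/2.578) = 3.476 kmol/m³.
Then C_P = (C_{A0}−C_A) − C_Q = 4.753 − 3.476 = 1.277 kmol/m³.
S̃_{P/Q} = C_P/C_Q = 1.277/3.476 = 0.368.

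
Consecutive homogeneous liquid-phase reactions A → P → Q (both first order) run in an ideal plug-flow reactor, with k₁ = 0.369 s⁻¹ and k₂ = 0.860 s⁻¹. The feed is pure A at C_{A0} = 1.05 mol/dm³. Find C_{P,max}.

0.239 mol/dm³

At the optimum, C_{P,max}/C_{A0} = (k₁/k₂)^[k₂/(k₂−k₁)].
= (0.369/0.860)^(0.860/(0.860−0.369)) = (0.4291)^(1.752) = 0.2272.
C_{P,max} = 0.2272×1.05 = 0.239 mol/dm³.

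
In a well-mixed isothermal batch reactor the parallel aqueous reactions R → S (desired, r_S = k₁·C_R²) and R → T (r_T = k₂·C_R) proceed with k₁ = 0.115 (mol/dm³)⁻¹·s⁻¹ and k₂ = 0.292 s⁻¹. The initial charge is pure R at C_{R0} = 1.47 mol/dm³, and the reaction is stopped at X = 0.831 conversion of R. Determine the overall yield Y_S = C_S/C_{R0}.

0.203

C_R = C_{R0}(1−X) = 0.2484 mol/dm³.
Along a PFR/batch, dC_T/dC_R = −r_T/(r_S+r_T) = −k₂/(k₂+k₁·C_R).
Integrating from C_{R0} to C_R: C_T = (0.292/0.115)·ln[(0.292+0.115·1.47)/(0.292+0.115·0.248)] = 2.539·ln(0.4610/0.3206) = 0.9227 mol/dm³.
Then C_S = (C_{R0}−C_R) − C_T = 1.222 − 0.9227 = 0.2988 mol/dm³.
Y_S = C_S/C_{R0} = 0.2988/1.47 = 0.203.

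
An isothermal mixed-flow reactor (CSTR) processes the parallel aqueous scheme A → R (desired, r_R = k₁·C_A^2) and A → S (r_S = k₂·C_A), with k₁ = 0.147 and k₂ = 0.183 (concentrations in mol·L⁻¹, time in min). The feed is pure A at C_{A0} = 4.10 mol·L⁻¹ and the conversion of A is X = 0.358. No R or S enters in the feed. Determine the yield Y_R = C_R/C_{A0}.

Exit C_A = C_{A0}(1−X) = 4.10×0.642 = 2.632 mol·L⁻¹.
Rates in a CSTR are evaluated at the outlet concentration: r_R = 0.147×2.632^2 = 1.018, r_S = 0.183×2.632 = 0.4817.
Fraction of consumed A going to R: r_R/(r_R+r_S) = 0.6789.
C_R = 0.6789·C_{A0}·X = 0.6789×4.10×0.358 = 0.997 mol·L⁻¹; Y_R = C_R/C_{A0} = 0.243.

0.243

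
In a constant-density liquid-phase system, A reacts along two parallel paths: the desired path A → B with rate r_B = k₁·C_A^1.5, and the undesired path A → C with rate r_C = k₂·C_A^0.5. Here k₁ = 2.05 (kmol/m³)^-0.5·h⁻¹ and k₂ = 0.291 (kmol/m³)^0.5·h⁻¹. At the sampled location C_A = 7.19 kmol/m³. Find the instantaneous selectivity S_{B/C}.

50.7

S_{B/C} = r_B/r_C = (k₁·C_A^1.5)/(k₂·C_A^0.5) = (k₁/k₂)·C_A.
= (2.05×7.190^1.5) / (0.291×7.190^0.5) = 39.52/0.7803 = 50.7.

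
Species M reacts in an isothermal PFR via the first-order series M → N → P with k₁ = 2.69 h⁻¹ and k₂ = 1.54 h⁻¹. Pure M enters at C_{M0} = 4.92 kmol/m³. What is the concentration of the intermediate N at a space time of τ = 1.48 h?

0.963 kmol/m³

Solving the coupled first-order balances gives C_N(τ) = [k₁/(k₂−k₁)]·C_{M0}·(e^(−k₁τ) − e^(−k₂τ)).
e^(−k₁τ) = e^(−2.69×1.48) = e^(−3.981) = 0.01866; e^(−k₂τ) = e^(−2.279) = 0.1024.
C_N = 2.69×4.92/(1.54−2.69) × (0.01866−0.1024) = (-11.51)×(-0.08370) = 0.9633 kmol/m³.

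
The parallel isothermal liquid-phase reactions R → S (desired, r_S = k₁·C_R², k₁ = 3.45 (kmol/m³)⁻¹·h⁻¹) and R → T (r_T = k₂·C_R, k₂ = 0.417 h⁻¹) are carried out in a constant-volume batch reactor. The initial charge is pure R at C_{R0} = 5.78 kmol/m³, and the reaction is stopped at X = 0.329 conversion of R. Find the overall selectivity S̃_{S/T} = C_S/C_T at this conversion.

39.4

C_R = C_{R0}(1−X) = 3.878 kmol/m³.
Along a PFR/batch, dC_T/dC_R = −r_T/(r_S+r_T) = −k₂/(k₂+k₁·C_R).
Integrating from C_{R0} to C_R: C_T = (0.417/3.45)·ln[(0.417+3.45·5.78)/(0.417+3.45·3.88)] = 0.1209·ln(20.36/13.80) = 0.04702 kmol/m³.
Then C_S = (C_{R0}−C_R) − C_T = 1.902 − 0.04702 = 1.855 kmol/m³.
S̃_{S/T} = C_S/C_T = 1.855/0.04702 = 39.4.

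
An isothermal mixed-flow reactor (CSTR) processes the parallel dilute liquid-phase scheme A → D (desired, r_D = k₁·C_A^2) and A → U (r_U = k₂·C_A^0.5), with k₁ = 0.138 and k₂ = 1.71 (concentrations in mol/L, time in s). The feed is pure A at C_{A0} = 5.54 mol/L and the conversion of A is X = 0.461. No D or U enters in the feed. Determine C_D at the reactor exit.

Exit C_A = C_{A0}(1−X) = 5.54×0.539 = 2.986 mol/L.
Rates in a CSTR are evaluated at the outlet concentration: r_D = 0.138×2.986^2 = 1.230, r_U = 1.71×2.986^0.5 = 2.955.
Fraction of consumed A going to D: r_D/(r_D+r_U) = 0.2940.
C_D = 0.2940·C_{A0}·X = 0.2940×5.54×0.461 = 0.751 mol/L.

0.751 mol/L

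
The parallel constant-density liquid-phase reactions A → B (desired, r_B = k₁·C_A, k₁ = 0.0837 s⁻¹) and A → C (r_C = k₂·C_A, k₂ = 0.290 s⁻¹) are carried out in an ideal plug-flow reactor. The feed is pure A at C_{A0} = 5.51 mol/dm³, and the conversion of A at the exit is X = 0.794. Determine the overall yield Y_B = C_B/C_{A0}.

0.178

C_A = C_{A0}(1−X) = 1.135 mol/dm³.
Both paths are first order in A, so the instantaneous fraction to B is constant: dC_B/d(−C_A) = k₁/(k₁+k₂) = 0.2240.
C_B = 0.2240·(C_{A0}−C_A) = 0.2240×4.375 = 0.980 mol/dm³.
Y_B = C_B/C_{A0} = 0.9799/5.51 = 0.178.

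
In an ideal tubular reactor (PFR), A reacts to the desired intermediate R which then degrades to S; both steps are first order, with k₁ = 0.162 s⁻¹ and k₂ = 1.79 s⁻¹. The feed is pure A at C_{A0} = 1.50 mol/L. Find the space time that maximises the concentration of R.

1.48 s

Setting dC_R/dτ = 0 gives τ_opt = ln(k₂/k₁)/(k₂−k₁).
= ln(1.79/0.162)/(1.79−0.162) = ln(11.05)/1.628 = 2.402/1.628 = 1.48 s.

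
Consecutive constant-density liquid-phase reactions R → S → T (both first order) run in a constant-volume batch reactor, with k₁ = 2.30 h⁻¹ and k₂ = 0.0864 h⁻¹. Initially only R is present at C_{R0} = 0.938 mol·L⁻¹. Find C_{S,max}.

0.825 mol·L⁻¹

For a first-order series the maximum intermediate yield is C_{S,max}/C_{R0} = (k₁/k₂)^[k₂/(k₂−k₁)].
= (2.30/0.0864)^(0.0864/(0.0864−2.30)) = (26.62)^(-0.03903) = 0.8798.
C_{S,max} = 0.8798×0.938 = 0.825 mol·L⁻¹.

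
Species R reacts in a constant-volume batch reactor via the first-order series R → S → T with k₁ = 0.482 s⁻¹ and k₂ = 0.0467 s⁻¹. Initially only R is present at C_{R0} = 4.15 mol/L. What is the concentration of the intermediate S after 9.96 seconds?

Solving the coupled first-order balances gives C_S(t) = [k₁/(k₂−k₁)]·C_{R0}·(e^(−k₁t) − e^(−k₂t)).
e^(−k₁t) = e^(−0.482×9.96) = e^(−4.801) = 0.008224; e^(−k₂t) = e^(−0.4651) = 0.6281.
C_S = 0.482×4.15/(0.0467−0.482) × (0.008224−0.6281) = (-4.595)×(-0.6198) = 2.848 mol/L.

2.85 mol/L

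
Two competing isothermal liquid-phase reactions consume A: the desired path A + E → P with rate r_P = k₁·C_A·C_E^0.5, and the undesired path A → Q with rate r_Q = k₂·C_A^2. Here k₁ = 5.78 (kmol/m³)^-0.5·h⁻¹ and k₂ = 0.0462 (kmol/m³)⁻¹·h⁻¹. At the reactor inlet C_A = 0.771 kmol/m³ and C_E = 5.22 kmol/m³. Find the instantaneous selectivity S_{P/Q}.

371

S_{P/Q} = r_P/r_Q = (k₁·C_A·C_E^0.5)/(k₂·C_A^2) = (k₁/k₂)·C_A⁻¹·C_E^0.5.
= (5.78×0.7710×5.220^0.5) / (0.0462×0.7710^2) = 10.18/0.02746 = 371.
The undesired path is higher order in A, so low C_A (CSTR or dilute feed) favours P.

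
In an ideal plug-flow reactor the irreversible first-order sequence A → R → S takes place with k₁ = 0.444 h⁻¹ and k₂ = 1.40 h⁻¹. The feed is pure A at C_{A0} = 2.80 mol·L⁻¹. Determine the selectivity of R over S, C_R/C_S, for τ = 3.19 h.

The intermediate concentration in a first-order A→B→C sequence is C_R = k₁C_{A0}(e^(−k₁τ) − e^(−k₂τ))/(k₂−k₁).
e^(−k₁τ) = e^(−0.444×3.19) = e^(−1.416) = 0.2426; e^(−k₂τ) = e^(−4.466) = 0.01149.
C_R = 0.444×2.80/(1.40−0.444) × (0.2426−0.01149) = 1.300×0.2311 = 0.3005 mol·L⁻¹.
C_A = C_{A0}e^(−k₁τ) = 0.6793 mol·L⁻¹, so C_S = C_{A0}−C_A−C_R = 1.820 mol·L⁻¹; C_R/C_S = 0.165.

0.165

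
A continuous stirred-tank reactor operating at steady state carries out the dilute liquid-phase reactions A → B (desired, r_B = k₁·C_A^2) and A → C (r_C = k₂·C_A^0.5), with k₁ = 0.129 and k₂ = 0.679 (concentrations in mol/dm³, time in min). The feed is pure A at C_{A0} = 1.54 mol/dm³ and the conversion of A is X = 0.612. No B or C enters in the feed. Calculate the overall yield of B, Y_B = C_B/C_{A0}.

0.0494

Exit C_A = C_{A0}(1−X) = 1.54×0.388 = 0.5975 mol/dm³.
A CSTR operates uniformly at the exit composition, giving r_B = 0.04606 and r_C = 0.5249 (each k·C_A^n at C_A = 0.5975).
Fraction of consumed A going to B: r_B/(r_B+r_C) = 0.08067.
C_B = 0.08067·C_{A0}·X = 0.08067×1.54×0.612 = 0.0760 mol/dm³; Y_B = C_B/C_{A0} = 0.0494.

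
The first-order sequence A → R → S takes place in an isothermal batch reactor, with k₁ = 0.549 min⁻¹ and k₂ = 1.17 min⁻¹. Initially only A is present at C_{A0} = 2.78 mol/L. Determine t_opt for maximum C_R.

For first-order series the maximum of C_R occurs at t_opt = ln(k₂/k₁)/(k₂−k₁).
= ln(1.17/0.549)/(1.17−0.549) = ln(2.131)/0.6210 = 0.7567/0.6210 = 1.22 min.

1.22 min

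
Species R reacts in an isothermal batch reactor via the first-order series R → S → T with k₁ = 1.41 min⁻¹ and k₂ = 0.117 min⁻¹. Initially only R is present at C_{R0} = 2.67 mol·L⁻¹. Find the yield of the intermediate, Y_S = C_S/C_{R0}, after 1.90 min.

0.798

For first-order series with pure R initially, C_S(t) = k₁C_{R0}/(k₂−k₁)·(e^(−k₁t) − e^(−k₂t)).
e^(−k₁t) = e^(−1.41×1.90) = e^(−2.679) = 0.06863; e^(−k₂t) = e^(−0.2223) = 0.8007.
C_S = 1.41×2.67/(0.117−1.41) × (0.06863−0.8007) = (-2.912)×(-0.7320) = 2.131 mol·L⁻¹.
Y_S = C_S/C_{R0} = 2.131/2.67 = 0.798.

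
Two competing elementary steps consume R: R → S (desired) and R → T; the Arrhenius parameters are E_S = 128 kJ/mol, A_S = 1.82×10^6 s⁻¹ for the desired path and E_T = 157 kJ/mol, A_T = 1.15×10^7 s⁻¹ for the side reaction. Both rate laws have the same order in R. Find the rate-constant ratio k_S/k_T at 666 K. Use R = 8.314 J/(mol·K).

29.8

k_S/k_T = (A_S/A_T)·exp[−(E_S−E_T)/(RT)] = (A_S/A_T)·exp[(E_T−E_S)/(RT)].
(E_T−E_S)/(RT) = (157−128)×10³/(8.314×666) = 29000/5537 = 5.237.
k_S/k_T = (1.82×10^6/1.15×10^7)·exp(5.237) = 0.1583 × 188.2 = 29.8.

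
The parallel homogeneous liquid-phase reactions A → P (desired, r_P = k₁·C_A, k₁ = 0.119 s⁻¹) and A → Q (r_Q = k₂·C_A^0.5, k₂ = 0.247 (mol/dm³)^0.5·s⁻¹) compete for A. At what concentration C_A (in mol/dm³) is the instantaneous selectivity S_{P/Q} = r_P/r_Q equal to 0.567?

S_{P/Q} = (k₁/k₂)·C_A^0.5 ⇒ C_A = (S·k₂/k₁)^(2).
= (0.567×0.247/0.119)^(2) = (1.177)^(2) = 1.39 mol/dm³.

1.39 mol/dm³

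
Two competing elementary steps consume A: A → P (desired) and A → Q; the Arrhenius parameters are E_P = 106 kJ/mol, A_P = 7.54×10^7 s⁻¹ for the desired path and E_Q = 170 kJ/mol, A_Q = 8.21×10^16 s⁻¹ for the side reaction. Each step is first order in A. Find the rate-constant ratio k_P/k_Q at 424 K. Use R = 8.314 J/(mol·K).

k_P/k_Q = (A_P/A_Q)·exp[−(E_P−E_Q)/(RT)] = (A_P/A_Q)·exp[(E_Q−E_P)/(RT)].
(E_Q−E_P)/(RT) = (170−106)×10³/(8.314×424) = 64000/3525 = 18.16.
k_P/k_Q = (7.54×10^7/8.21×10^16)·exp(18.16) = 9.184×10^-10 × 7.669×10^7 = 0.0704.

0.0704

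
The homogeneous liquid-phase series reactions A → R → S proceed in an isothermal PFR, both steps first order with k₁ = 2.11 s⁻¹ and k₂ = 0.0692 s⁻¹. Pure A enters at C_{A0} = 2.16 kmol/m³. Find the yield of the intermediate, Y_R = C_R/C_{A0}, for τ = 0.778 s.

0.779

Solving the coupled first-order balances gives C_R(τ) = [k₁/(k₂−k₁)]·C_{A0}·(e^(−k₁τ) − e^(−k₂τ)).
e^(−k₁τ) = e^(−2.11×0.778) = e^(−1.642) = 0.1937; e^(−k₂τ) = e^(−0.05384) = 0.9476.
C_R = 2.11×2.16/(0.0692−2.11) × (0.1937−0.9476) = (-2.233)×(-0.7539) = 1.684 kmol/m³.
Y_R = C_R/C_{A0} = 1.684/2.16 = 0.779.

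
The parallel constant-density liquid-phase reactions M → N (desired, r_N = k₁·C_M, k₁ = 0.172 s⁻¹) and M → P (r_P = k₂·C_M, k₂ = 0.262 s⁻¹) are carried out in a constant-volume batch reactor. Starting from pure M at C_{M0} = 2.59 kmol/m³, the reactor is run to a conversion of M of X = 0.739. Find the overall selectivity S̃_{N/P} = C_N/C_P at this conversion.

0.656

C_M = C_{M0}(1−X) = 0.6760 kmol/m³.
Both paths are first order in M, so the instantaneous fraction to N is constant: dC_N/d(−C_M) = k₁/(k₁+k₂) = 0.3963.
C_N = 0.3963·(C_{M0}−C_M) = 0.3963×1.914 = 0.759 kmol/m³.
C_P = (C_{M0}−C_M)−C_N = 1.155 kmol/m³; S̃_{N/P} = 0.7585/1.155 = 0.656.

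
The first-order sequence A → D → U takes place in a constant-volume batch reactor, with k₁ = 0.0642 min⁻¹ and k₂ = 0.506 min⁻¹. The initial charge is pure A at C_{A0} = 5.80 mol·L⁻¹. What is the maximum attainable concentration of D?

0.545 mol·L⁻¹

For a first-order series the maximum intermediate yield is C_{D,max}/C_{A0} = (k₁/k₂)^[k₂/(k₂−k₁)].
= (0.0642/0.506)^(0.506/(0.506−0.0642)) = (0.1269)^(1.145) = 0.09399.
C_{D,max} = 0.09399×5.80 = 0.545 mol·L⁻¹.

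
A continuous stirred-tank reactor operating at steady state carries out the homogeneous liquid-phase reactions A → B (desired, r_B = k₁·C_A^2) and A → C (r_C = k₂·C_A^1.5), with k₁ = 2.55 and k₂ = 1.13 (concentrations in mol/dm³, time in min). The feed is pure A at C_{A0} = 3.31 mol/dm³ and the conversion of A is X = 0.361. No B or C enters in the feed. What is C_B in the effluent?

Exit C_A = C_{A0}(1−X) = 3.31×0.639 = 2.115 mol/dm³.
A CSTR operates uniformly at the exit composition, giving r_B = 11.41 and r_C = 3.476 (each k·C_A^n at C_A = 2.115).
Fraction of consumed A going to B: r_B/(r_B+r_C) = 0.7665.
C_B = 0.7665·C_{A0}·X = 0.7665×3.31×0.361 = 0.916 mol/dm³.

0.916 mol/dm³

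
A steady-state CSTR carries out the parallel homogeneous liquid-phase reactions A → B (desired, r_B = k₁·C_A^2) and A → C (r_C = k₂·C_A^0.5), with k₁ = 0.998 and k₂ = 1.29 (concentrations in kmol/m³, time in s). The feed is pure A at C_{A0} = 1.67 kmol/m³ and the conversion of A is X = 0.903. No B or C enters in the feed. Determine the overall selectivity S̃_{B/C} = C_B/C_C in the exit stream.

Exit C_A = C_{A0}(1−X) = 1.67×0.0970 = 0.1620 kmol/m³.
Rates in a CSTR are evaluated at the outlet concentration: r_B = 0.998×0.1620^2 = 0.02619, r_C = 1.29×0.1620^0.5 = 0.5192.
Overall selectivity = C_B/C_C = r_Bτ/(r_Cτ) = r_B/r_C = 0.0504.

0.0504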